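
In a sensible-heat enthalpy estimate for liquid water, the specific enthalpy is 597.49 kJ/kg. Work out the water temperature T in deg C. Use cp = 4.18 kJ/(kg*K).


T = h / cp
T = 597.49 / 4.18
T = 142.94 deg C


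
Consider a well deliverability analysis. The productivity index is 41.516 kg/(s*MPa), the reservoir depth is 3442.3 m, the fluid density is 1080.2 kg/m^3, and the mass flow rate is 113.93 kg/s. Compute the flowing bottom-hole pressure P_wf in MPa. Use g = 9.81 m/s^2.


Step 1: P_i = rho*g*h/1e6 = 1080.2*9.81*3442.3/1e6 = 36.47723 MPa
Step 2: P_wf = P_i - mdot/PI = 36.47723 - 113.93/41.516 = 33.733 MPa
P_wf = 33.733 MPa


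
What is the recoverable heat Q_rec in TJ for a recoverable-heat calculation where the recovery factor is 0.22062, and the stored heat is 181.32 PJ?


Q_rec = Q_s * RF
Q_rec = 181.32 * 0.22062
Q_rec = 40.00282 PJ
Convert: 40.00282 PJ * 1000.0 = 40003 TJ
Q_rec = 40003 TJ


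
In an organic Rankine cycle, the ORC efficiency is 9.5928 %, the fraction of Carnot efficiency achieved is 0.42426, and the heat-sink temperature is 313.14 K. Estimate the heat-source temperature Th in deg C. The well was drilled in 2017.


Th = Tc / (1 - (eta_orc/100)/f)
Th = 313.14 / (1 - (9.5928/100)/0.42426)
Th = 404.6294 K
Convert to deg C: 404.6294 - 273.15 = 131.48 deg C
Th = 131.48 deg C


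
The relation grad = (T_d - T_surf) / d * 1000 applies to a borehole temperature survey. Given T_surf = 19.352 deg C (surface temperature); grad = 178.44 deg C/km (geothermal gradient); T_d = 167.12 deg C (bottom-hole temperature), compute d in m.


d = (T_d - T_surf) / grad * 1000
d = (167.12 - 19.352) / 178.44 * 1000
d = 828.11 m


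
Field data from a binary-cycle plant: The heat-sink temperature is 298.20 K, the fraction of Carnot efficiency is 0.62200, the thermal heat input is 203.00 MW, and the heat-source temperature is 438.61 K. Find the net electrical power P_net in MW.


Step 1: eta = (1 - Tc/Th)*f = (1 - 298.2/438.61)*0.622 = 0.1991177
Step 2: P_net = eta * Q_in = 0.1991177 * 203.0 = 40.421 MW
P_net = 40.421 MW


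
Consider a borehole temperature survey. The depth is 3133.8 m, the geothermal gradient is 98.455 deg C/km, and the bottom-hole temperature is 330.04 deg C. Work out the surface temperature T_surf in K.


T_surf = T_d - grad * d / 1000
T_surf = 330.04 - 98.455 * 3133.8 / 1000
T_surf = 21.50172 deg C
Convert to K: 21.50172 + 273.15 = 294.65 K
T_surf = 294.65 K


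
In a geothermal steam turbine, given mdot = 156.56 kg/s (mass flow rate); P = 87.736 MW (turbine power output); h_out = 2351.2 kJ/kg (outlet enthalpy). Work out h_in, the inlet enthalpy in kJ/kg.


h_in = h_out + P * 1000 / mdot
h_in = 2351.2 + 87.736 * 1000 / 156.56
h_in = 2911.6 kJ/kg


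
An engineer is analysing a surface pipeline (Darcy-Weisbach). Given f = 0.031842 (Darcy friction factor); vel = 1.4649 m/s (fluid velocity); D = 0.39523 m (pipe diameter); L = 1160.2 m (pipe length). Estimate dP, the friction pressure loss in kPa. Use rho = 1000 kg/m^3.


dP = f * (L/D) * (rho*vel^2/2) / 1000
dP = 0.031842 * (1160.2/0.39523) * (1000*1.4649^2/2) / 1000
dP = 100.29 kPa


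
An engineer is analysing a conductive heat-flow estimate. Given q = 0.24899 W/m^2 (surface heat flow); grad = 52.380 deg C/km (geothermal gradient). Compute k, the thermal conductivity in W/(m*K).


k = q * 1000 / grad
k = 0.24899 * 1000 / 52.380
k = 4.7535 W/(m*K)


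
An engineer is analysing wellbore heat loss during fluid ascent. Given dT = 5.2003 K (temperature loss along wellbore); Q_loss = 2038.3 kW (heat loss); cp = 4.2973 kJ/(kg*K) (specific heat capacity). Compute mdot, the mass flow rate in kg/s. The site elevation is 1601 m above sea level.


mdot = Q_loss / (cp * dT)
mdot = 2038.3 / (4.2973 * 5.2003)
mdot = 91.210 kg/s


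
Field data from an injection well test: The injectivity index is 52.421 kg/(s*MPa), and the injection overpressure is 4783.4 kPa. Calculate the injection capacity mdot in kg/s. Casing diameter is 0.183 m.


mdot = II * dP / 1000
mdot = 52.421 * 4783.4 / 1000
mdot = 250.75 kg/s


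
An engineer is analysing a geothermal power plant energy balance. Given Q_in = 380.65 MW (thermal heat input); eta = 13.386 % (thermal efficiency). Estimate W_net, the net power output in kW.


W_net = eta / 100 * Q_in
W_net = 13.386 / 100 * 380.65
W_net = 50.95381 MW
Convert: 50.95381 MW * 1000.0 = 50954 kW
W_net = 50954 kW


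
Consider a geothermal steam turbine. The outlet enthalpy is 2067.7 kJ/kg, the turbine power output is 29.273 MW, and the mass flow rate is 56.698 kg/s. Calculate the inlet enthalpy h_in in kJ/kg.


h_in = h_out + P * 1000 / mdot
h_in = 2067.7 + 29.273 * 1000 / 56.698
h_in = 2584.0 kJ/kg


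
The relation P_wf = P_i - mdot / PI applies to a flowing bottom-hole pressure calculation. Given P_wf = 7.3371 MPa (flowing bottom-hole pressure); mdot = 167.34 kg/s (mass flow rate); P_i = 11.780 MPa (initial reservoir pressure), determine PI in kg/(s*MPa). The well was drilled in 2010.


PI = mdot / (P_i - P_wf)
PI = 167.34 / (11.780 - 7.3371)
PI = 37.665 kg/(s*MPa)


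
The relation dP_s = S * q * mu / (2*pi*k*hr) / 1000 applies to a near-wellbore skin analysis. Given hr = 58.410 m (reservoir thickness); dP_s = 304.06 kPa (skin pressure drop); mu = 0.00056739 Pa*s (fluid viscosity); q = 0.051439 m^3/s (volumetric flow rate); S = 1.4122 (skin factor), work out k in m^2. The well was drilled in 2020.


k = S*q*mu / (2*pi*dP_s*1000*hr)
k = 1.4122*0.051439*0.00056739 / (2*pi*304.06*1000*58.410)
k = 3.6936e-13 m^2


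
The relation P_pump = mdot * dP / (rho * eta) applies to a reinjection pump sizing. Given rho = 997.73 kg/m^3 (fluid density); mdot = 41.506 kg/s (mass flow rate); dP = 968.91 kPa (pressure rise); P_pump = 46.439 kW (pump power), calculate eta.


eta = mdot * dP / (rho * P_pump)
eta = 41.506 * 968.91 / (997.73 * 46.439)
eta = 0.86796


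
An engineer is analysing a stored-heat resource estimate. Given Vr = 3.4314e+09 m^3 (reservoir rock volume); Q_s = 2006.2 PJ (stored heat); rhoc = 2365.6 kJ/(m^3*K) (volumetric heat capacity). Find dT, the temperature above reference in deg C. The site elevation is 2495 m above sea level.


dT = Q_s * 1e12 / (Vr * rhoc)
dT = 2006.2 * 1e12 / (3.4314e+09 * 2365.6)
dT = 247.1505 K
Convert (temperature difference, 1 K = 1 deg C): 247.1505 K = 247.1505 deg C
dT = 247.15 deg C


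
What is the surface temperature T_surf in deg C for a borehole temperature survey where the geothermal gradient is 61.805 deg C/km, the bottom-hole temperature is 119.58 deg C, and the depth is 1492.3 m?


T_surf = T_d - grad * d / 1000
T_surf = 119.58 - 61.805 * 1492.3 / 1000
T_surf = 27.348 deg C


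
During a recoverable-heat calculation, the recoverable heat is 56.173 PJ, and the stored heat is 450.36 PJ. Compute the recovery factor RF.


RF = Q_rec / Q_s
RF = 56.173 / 450.36
RF = 0.12473


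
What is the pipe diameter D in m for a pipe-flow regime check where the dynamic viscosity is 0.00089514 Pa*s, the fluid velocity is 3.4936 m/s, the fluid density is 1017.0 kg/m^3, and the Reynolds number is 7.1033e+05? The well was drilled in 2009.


D = Re * mu / (rho * vel)
D = 7.1033e+05 * 0.00089514 / (1017.0 * 3.4936)
D = 0.17896 m


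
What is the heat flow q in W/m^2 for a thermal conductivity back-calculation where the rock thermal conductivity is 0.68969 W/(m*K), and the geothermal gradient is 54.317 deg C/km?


q = k * grad / 1000
q = 0.68969 * 54.317 / 1000
q = 0.037462 W/m^2


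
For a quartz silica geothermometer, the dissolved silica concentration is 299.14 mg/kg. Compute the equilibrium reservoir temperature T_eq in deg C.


T_eq = 1309 / (5.19 - log10(SiO2)) - 273.15
T_eq = 1309 / (5.19 - log10(299.14)) - 273.15
T_eq = 209.14 deg C


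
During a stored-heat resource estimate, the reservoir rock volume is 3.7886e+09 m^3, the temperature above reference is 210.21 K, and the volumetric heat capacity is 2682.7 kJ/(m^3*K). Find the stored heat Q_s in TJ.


Q_s = Vr * rhoc * dT / 1e12
Q_s = 3.7886e+09 * 2682.7 * 210.21 / 1e12
Q_s = 2136.507 PJ
Convert: 2136.507 PJ * 1000.0 = 2.1365e+06 TJ
Q_s = 2.1365e+06 TJ


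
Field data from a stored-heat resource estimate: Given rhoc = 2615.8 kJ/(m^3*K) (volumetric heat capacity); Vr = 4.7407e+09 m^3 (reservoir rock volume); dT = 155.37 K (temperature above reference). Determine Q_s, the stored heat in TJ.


Q_s = Vr * rhoc * dT / 1e12
Q_s = 4.7407e+09 * 2615.8 * 155.37 / 1e12
Q_s = 1926.700 PJ
Convert: 1926.700 PJ * 1000.0 = 1.9267e+06 TJ
Q_s = 1.9267e+06 TJ


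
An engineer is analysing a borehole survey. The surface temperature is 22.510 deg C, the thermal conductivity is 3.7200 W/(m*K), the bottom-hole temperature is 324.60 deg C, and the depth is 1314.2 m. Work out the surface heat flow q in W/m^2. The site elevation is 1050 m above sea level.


Step 1: grad = (T_d - T_surf)/d * 1000 = (324.6 - 22.51)/1314.2 * 1000 = 229.8661 deg C/km
Step 2: q = k * grad / 1000 = 3.72 * 229.8661 / 1000 = 0.85510 W/m^2
q = 0.85510 W/m^2


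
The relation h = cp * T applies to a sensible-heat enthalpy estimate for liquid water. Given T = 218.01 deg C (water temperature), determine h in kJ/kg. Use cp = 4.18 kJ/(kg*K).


h = cp * T
h = 4.18 * 218.01
h = 911.28 kJ/kg


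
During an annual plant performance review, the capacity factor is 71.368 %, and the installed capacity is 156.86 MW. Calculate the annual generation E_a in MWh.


E_a = CF / 100 * cap * 8760
E_a = 71.368 / 100 * 156.86 * 8760
E_a = 9.8066e+05 MWh


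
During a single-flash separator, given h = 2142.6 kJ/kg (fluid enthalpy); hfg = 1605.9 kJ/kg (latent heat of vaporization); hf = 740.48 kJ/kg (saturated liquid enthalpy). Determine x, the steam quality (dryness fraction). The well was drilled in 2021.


x = (h - hf) / hfg
x = (2142.6 - 740.48) / 1605.9
x = 0.87311


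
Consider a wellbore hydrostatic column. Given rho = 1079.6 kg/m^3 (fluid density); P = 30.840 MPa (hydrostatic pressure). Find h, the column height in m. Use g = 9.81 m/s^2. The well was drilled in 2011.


h = P * 1e6 / (g * rho)
h = 30.840 * 1e6 / (9.81 * 1079.6)
h = 2911.9 m


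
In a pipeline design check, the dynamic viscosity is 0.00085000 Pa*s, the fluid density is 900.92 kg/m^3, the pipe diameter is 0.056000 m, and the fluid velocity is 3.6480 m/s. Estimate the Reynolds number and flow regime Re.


Step 1: Re = rho*vel*D/mu = 900.92*3.648*0.056/0.00085 = 2.1653e+05
Step 2: Re = 2.1653e+05 > 4000, so flow is turbulent.
Re = 2.1653e+05 (turbulent)


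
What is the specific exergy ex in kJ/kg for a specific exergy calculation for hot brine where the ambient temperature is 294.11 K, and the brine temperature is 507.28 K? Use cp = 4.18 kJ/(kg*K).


ex = cp * ((T_b - T_0) - T_0 * ln(T_b/T_0))
ex = 4.18 * ((507.28 - 294.11) - 294.11 * ln(507.28/294.11))
ex = 220.90 kJ/kg


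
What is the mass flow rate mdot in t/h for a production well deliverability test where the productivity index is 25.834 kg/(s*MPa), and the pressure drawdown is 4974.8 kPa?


mdot = PI * dP / 1000
mdot = 25.834 * 4974.8 / 1000
mdot = 128.5190 kg/s
Convert: 128.5190 kg/s * 3.6 = 462.67 t/h
mdot = 462.67 t/h


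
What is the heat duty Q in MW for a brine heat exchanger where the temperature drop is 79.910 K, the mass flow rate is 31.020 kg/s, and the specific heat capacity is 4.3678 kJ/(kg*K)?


Q = mdot * cp * dT / 1000
Q = 31.020 * 4.3678 * 79.910 / 1000
Q = 10.827 MW


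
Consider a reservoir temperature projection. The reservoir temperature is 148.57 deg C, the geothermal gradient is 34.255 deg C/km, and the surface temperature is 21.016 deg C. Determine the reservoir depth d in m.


d = (T_res - T_surf) / grad * 1000
d = (148.57 - 21.016) / 34.255 * 1000
d = 3723.7 m


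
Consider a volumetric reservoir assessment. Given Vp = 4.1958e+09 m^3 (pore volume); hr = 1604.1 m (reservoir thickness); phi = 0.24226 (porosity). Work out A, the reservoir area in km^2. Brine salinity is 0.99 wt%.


A = Vp / (1e6 * hr * phi)
A = 4.1958e+09 / (1e6 * 1604.1 * 0.24226)
A = 10.797 km^2


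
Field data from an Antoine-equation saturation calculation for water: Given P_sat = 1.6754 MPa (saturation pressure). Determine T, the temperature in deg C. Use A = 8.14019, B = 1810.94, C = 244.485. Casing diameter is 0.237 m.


T = B / (A - log10(P_sat * 760 / 0.101325)) - C
T = 1810.94 / (8.14019 - log10(1.6754 * 760 / 0.101325)) - 244.485
T = 203.66 deg C


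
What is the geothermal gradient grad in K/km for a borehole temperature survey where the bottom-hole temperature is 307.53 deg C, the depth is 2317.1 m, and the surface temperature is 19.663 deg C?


grad = (T_d - T_surf) / d * 1000
grad = (307.53 - 19.663) / 2317.1 * 1000
grad = 124.2359 deg C/km
Convert: 124.2359 deg C/km * 1.0 = 124.24 K/km
grad = 124.24 K/km


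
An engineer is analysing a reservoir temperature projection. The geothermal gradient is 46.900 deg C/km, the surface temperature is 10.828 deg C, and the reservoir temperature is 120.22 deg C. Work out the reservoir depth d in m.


d = (T_res - T_surf) / grad * 1000
d = (120.22 - 10.828) / 46.900 * 1000
d = 2332.5 m


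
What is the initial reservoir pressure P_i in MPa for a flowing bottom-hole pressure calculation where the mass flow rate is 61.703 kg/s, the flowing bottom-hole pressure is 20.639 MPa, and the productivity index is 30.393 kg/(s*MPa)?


P_i = P_wf + mdot / PI
P_i = 20.639 + 61.703 / 30.393
P_i = 22.669 MPa


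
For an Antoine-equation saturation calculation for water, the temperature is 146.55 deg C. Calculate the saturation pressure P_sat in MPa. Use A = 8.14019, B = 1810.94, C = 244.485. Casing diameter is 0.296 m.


P_sat = 10^(A - B/(C + T)) / 760 * 0.101325
P_sat = 10^(8.14019 - 1810.94/(244.485 + 146.55)) / 760 * 0.101325
P_sat = 0.43047 MPa


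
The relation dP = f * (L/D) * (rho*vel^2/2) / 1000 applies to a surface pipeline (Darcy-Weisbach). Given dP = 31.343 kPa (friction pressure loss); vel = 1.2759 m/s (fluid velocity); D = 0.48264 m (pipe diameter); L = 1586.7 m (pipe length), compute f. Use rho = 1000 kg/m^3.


f = dP*1000 / ((L/D)*(rho*vel^2/2))
f = 31.343*1000 / ((1586.7/0.48264)*(1000*1.2759^2/2))
f = 0.011713


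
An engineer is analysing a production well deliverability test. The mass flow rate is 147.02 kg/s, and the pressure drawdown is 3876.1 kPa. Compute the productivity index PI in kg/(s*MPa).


PI = mdot * 1000 / dP
PI = 147.02 * 1000 / 3876.1
PI = 37.930 kg/(s*MPa)


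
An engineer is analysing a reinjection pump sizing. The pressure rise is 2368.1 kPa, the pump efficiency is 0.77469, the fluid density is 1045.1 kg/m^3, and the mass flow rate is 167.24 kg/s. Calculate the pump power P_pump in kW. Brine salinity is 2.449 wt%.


P_pump = mdot * dP / (rho * eta)
P_pump = 167.24 * 2368.1 / (1045.1 * 0.77469)
P_pump = 489.16 kW


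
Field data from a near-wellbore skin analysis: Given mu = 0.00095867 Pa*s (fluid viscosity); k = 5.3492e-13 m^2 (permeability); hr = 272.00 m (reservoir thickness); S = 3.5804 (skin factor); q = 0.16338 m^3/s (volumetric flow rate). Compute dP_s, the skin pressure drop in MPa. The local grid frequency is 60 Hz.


dP_s = S * q * mu / (2*pi*k*hr) / 1000
dP_s = 3.5804 * 0.16338 * 0.00095867 / (2*pi*5.3492e-13*272.00) / 1000
dP_s = 613.4257 kPa
Convert: 613.4257 kPa * 0.001 = 0.61343 MPa
dP_s = 0.61343 MPa


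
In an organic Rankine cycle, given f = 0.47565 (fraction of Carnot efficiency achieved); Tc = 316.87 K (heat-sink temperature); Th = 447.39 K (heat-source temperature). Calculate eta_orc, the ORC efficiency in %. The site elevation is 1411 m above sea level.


eta_orc = (1 - Tc/Th) * f * 100
eta_orc = (1 - 316.87/447.39) * 0.47565 * 100
eta_orc = 13.876 %


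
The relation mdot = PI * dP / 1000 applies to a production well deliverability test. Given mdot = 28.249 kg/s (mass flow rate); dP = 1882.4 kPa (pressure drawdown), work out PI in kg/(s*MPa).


PI = mdot * 1000 / dP
PI = 28.249 * 1000 / 1882.4
PI = 15.007 kg/(s*MPa)


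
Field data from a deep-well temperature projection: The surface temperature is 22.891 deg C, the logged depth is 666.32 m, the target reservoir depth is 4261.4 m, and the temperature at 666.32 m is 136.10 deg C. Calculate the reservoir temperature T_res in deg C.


Step 1: grad = (T_d1 - T_surf)/d1 * 1000 = (136.1 - 22.891)/666.32 * 1000 = 169.9018 deg C/km
Step 2: T_res = T_surf + grad*d2/1000 = 22.891 + 169.9018*4261.4/1000 = 746.91 deg C
T_res = 746.91 deg C


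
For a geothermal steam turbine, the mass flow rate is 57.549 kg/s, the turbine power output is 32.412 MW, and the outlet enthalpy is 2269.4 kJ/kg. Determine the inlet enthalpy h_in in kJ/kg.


h_in = h_out + P * 1000 / mdot
h_in = 2269.4 + 32.412 * 1000 / 57.549
h_in = 2832.6 kJ/kg


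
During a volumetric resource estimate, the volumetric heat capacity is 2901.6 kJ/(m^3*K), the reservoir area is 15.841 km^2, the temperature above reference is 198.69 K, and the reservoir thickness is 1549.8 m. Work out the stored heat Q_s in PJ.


Step 1: Vr = A*1e6*hr = 15.841*1e6*1549.8 = 2.455038e+10 m^3
Step 2: Q_s = Vr*rhoc*dT/1e12 = 2.455038e+10*2901.6*198.69/1e12 = 14154 PJ
Q_s = 14154 PJ


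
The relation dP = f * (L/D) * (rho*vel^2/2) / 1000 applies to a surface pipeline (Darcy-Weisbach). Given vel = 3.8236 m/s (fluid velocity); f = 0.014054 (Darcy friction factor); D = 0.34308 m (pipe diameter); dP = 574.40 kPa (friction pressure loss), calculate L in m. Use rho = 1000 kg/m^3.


L = dP*1000*D / (f*rho*vel^2/2)
L = 574.40*1000*0.34308 / (0.014054*1000*3.8236^2/2)
L = 1918.2 m


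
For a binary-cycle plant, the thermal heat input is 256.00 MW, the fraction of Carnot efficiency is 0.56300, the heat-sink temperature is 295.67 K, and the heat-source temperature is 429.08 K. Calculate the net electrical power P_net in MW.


Step 1: eta = (1 - Tc/Th)*f = (1 - 295.67/429.08)*0.563 = 0.1750485
Step 2: P_net = eta * Q_in = 0.1750485 * 256.0 = 44.812 MW
P_net = 44.812 MW


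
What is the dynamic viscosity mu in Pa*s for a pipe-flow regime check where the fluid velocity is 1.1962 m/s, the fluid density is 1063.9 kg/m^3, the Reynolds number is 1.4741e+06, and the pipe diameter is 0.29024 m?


mu = rho * vel * D / Re
mu = 1063.9 * 1.1962 * 0.29024 / 1.4741e+06
mu = 0.00025057 Pa*s


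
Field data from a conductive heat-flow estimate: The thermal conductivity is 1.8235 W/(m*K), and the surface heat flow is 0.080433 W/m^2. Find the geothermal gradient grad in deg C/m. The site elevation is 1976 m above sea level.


grad = q * 1000 / k
grad = 0.080433 * 1000 / 1.8235
grad = 44.10913 deg C/km
Convert: 44.10913 deg C/km * 0.001 = 0.044109 deg C/m
grad = 0.044109 deg C/m


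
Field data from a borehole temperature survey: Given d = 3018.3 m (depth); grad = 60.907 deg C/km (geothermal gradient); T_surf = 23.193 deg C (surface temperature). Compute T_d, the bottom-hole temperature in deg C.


T_d = T_surf + grad * d / 1000
T_d = 23.193 + 60.907 * 3018.3 / 1000
T_d = 207.03 deg C


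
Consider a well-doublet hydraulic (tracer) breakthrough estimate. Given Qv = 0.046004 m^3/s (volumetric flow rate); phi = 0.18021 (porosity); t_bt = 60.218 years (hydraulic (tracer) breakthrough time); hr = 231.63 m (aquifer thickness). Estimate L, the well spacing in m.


L = sqrt(t_bt*365.25*86400*3*Qv / (pi*hr*phi))
L = sqrt(60.218*365.25*86400*3*0.046004 / (pi*231.63*0.18021))
L = 1414.2 m


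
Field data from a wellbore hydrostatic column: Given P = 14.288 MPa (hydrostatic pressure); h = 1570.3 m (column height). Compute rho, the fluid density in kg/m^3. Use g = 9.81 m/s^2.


rho = P * 1e6 / (g * h)
rho = 14.288 * 1e6 / (9.81 * 1570.3)
rho = 927.51 kg/m^3


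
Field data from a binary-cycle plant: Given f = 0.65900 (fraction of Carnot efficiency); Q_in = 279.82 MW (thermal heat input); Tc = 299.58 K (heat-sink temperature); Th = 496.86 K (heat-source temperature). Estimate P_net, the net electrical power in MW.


Step 1: eta = (1 - Tc/Th)*f = (1 - 299.58/496.86)*0.659 = 0.2616583
Step 2: P_net = eta * Q_in = 0.2616583 * 279.82 = 73.217 MW
P_net = 73.217 MW


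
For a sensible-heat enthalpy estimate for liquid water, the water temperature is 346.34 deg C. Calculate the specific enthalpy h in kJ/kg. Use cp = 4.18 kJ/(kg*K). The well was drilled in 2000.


h = cp * T
h = 4.18 * 346.34
h = 1447.7 kJ/kg


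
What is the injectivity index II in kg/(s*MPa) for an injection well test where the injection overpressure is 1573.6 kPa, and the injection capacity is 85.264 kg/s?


II = mdot * 1000 / dP
II = 85.264 * 1000 / 1573.6
II = 54.184 kg/(s*MPa)


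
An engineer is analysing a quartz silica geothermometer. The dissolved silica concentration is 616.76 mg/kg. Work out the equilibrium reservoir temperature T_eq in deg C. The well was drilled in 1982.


T_eq = 1309 / (5.19 - log10(SiO2)) - 273.15
T_eq = 1309 / (5.19 - log10(616.76)) - 273.15
T_eq = 272.29 deg C


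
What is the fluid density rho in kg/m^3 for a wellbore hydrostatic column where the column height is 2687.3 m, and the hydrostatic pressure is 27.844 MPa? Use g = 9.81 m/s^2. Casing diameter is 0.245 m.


rho = P * 1e6 / (g * h)
rho = 27.844 * 1e6 / (9.81 * 2687.3)
rho = 1056.2 kg/m^3


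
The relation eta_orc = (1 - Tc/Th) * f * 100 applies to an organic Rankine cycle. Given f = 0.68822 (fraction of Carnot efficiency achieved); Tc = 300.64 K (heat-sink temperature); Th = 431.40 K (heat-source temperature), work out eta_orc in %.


eta_orc = (1 - Tc/Th) * f * 100
eta_orc = (1 - 300.64/431.40) * 0.68822 * 100
eta_orc = 20.860 %


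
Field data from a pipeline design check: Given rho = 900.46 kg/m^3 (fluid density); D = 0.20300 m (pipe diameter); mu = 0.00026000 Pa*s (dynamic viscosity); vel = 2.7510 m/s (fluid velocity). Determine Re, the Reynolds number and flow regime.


Step 1: Re = rho*vel*D/mu = 900.46*2.751*0.203/0.00026 = 1.9341e+06
Step 2: Re = 1.9341e+06 > 4000, so flow is turbulent.
Re = 1.9341e+06 (turbulent)


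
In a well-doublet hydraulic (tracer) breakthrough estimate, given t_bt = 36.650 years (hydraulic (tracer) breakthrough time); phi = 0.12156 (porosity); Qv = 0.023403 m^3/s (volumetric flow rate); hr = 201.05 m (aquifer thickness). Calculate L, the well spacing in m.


L = sqrt(t_bt*365.25*86400*3*Qv / (pi*hr*phi))
L = sqrt(36.650*365.25*86400*3*0.023403 / (pi*201.05*0.12156))
L = 1028.4 m


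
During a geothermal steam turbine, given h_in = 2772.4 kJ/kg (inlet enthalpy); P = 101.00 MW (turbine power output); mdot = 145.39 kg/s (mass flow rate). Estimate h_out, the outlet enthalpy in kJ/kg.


h_out = h_in - P * 1000 / mdot
h_out = 2772.4 - 101.00 * 1000 / 145.39
h_out = 2077.7 kJ/kg


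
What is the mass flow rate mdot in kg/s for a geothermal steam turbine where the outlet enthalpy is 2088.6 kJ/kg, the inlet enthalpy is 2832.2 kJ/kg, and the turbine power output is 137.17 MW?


mdot = P * 1000 / (h_in - h_out)
mdot = 137.17 * 1000 / (2832.2 - 2088.6)
mdot = 184.47 kg/s


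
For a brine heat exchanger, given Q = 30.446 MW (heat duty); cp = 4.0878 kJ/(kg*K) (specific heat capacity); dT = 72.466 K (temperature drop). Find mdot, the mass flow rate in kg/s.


mdot = Q * 1000 / (cp * dT)
mdot = 30.446 * 1000 / (4.0878 * 72.466)
mdot = 102.78 kg/s


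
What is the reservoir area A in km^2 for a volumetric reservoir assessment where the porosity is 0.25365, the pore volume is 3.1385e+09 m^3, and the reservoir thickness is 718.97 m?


A = Vp / (1e6 * hr * phi)
A = 3.1385e+09 / (1e6 * 718.97 * 0.25365)
A = 17.210 km^2


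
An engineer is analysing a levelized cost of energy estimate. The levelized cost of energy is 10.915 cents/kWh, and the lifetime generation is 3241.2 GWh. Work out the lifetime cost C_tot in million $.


C_tot = LCOE / 100 * E_tot
C_tot = 10.915 / 100 * 3241.2
C_tot = 353.78 million $


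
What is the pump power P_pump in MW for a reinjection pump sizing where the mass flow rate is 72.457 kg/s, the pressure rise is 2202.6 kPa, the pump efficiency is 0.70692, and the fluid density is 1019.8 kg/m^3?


P_pump = mdot * dP / (rho * eta)
P_pump = 72.457 * 2202.6 / (1019.8 * 0.70692)
P_pump = 221.3761 kW
Convert: 221.3761 kW * 0.001 = 0.22138 MW
P_pump = 0.22138 MW


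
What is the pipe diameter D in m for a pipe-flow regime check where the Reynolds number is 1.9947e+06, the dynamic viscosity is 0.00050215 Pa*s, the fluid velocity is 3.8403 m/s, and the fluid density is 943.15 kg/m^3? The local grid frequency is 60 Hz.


D = Re * mu / (rho * vel)
D = 1.9947e+06 * 0.00050215 / (943.15 * 3.8403)
D = 0.27654 m


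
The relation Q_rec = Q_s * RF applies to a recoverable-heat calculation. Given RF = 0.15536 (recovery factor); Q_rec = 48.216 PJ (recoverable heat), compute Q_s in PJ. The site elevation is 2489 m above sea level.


Q_s = Q_rec / RF
Q_s = 48.216 / 0.15536
Q_s = 310.35 PJ


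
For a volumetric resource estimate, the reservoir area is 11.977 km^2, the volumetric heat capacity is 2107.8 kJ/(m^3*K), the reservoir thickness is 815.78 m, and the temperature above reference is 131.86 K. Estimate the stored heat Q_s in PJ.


Step 1: Vr = A*1e6*hr = 11.977*1e6*815.78 = 9.770597e+09 m^3
Step 2: Q_s = Vr*rhoc*dT/1e12 = 9.770597e+09*2107.8*131.86/1e12 = 2715.6 PJ
Q_s = 2715.6 PJ


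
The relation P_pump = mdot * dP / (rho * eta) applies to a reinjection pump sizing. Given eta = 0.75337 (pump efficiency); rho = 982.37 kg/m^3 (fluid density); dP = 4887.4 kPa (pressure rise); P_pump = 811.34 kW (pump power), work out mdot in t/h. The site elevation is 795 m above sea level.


mdot = P_pump * rho * eta / dP
mdot = 811.34 * 982.37 * 0.75337 / 4887.4
mdot = 122.8594 kg/s
Convert: 122.8594 kg/s * 3.6 = 442.29 t/h
mdot = 442.29 t/h


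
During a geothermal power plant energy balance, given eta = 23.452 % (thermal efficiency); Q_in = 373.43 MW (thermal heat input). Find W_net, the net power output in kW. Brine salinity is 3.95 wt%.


W_net = eta / 100 * Q_in
W_net = 23.452 / 100 * 373.43
W_net = 87.57680 MW
Convert: 87.57680 MW * 1000.0 = 87577 kW
W_net = 87577 kW


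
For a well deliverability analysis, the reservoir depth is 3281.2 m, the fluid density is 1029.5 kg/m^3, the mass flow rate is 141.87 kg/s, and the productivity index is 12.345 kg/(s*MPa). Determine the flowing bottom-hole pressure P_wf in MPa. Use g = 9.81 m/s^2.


Step 1: P_i = rho*g*h/1e6 = 1029.5*9.81*3281.2/1e6 = 33.13813 MPa
Step 2: P_wf = P_i - mdot/PI = 33.13813 - 141.87/12.345 = 21.646 MPa
P_wf = 21.646 MPa


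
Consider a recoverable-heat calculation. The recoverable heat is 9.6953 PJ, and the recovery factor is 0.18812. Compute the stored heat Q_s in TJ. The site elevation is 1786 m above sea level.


Q_s = Q_rec / RF
Q_s = 9.6953 / 0.18812
Q_s = 51.53785 PJ
Convert: 51.53785 PJ * 1000.0 = 51538 TJ
Q_s = 51538 TJ


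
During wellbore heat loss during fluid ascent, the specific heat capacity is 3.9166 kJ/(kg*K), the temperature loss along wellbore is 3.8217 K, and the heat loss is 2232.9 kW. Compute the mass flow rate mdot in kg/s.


mdot = Q_loss / (cp * dT)
mdot = 2232.9 / (3.9166 * 3.8217)
mdot = 149.18 kg/s


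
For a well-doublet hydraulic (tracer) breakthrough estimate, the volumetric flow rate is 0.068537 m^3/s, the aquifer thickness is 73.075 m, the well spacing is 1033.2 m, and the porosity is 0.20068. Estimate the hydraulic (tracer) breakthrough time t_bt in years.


t_bt = pi * hr * phi * L^2 / (3 * Qv) / (365.25*86400)
t_bt = pi * 73.075 * 0.20068 * 1033.2^2 / (3 * 0.068537) / (365.25*86400)
t_bt = 7.5795 years


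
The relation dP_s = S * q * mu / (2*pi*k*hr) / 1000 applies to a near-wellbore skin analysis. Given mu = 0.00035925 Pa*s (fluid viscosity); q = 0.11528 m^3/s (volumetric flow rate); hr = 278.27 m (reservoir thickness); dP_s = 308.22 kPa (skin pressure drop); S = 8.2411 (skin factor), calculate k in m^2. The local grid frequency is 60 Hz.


k = S*q*mu / (2*pi*dP_s*1000*hr)
k = 8.2411*0.11528*0.00035925 / (2*pi*308.22*1000*278.27)
k = 6.3333e-13 m^2


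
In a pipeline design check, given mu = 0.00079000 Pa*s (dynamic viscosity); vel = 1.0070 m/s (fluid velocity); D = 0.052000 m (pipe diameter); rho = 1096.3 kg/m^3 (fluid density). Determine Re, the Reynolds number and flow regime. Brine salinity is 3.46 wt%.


Step 1: Re = rho*vel*D/mu = 1096.3*1.007*0.052/0.00079 = 72667
Step 2: Re = 72667 > 4000, so flow is turbulent.
Re = 72667 (turbulent)


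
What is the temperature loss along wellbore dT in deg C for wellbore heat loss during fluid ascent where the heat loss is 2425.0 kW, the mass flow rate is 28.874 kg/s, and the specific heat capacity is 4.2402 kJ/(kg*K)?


dT = Q_loss / (mdot * cp)
dT = 2425.0 / (28.874 * 4.2402)
dT = 19.80699 K
Convert (temperature difference, 1 K = 1 deg C): 19.80699 K = 19.80699 deg C
dT = 19.807 deg C


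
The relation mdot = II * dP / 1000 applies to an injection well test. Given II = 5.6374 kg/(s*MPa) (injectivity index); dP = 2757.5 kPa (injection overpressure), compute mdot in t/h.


mdot = II * dP / 1000
mdot = 5.6374 * 2757.5 / 1000
mdot = 15.54513 kg/s
Convert: 15.54513 kg/s * 3.6 = 55.962 t/h
mdot = 55.962 t/h


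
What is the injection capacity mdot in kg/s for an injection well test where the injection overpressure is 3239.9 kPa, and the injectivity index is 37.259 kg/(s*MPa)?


mdot = II * dP / 1000
mdot = 37.259 * 3239.9 / 1000
mdot = 120.72 kg/s


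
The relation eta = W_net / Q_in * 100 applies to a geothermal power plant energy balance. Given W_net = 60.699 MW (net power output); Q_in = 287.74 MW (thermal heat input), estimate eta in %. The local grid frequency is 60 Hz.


eta = W_net / Q_in * 100
eta = 60.699 / 287.74 * 100
eta = 21.095 %


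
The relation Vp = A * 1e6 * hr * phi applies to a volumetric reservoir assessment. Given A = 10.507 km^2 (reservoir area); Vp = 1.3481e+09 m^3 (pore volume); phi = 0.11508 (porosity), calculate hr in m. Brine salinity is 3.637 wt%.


hr = Vp / (A * 1e6 * phi)
hr = 1.3481e+09 / (10.507 * 1e6 * 0.11508)
hr = 1114.9 m


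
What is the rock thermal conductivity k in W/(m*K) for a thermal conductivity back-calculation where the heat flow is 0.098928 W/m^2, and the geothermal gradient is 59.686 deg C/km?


k = q / (grad / 1000)
k = 0.098928 / (59.686 / 1000)
k = 1.6575 W/(m*K)


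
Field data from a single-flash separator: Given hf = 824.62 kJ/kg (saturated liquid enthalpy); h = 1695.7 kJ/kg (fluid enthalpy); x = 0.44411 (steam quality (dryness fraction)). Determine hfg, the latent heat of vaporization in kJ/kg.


hfg = (h - hf) / x
hfg = (1695.7 - 824.62) / 0.44411
hfg = 1961.4 kJ/kg


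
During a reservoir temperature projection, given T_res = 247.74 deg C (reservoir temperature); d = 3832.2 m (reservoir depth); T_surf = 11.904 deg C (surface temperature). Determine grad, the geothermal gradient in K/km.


grad = (T_res - T_surf) / d * 1000
grad = (247.74 - 11.904) / 3832.2 * 1000
grad = 61.54063 deg C/km
Convert: 61.54063 deg C/km * 1.0 = 61.541 K/km
grad = 61.541 K/km


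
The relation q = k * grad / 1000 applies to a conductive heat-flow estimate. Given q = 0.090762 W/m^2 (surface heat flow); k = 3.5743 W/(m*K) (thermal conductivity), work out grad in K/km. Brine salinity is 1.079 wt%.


grad = q * 1000 / k
grad = 0.090762 * 1000 / 3.5743
grad = 25.39294 deg C/km
Convert: 25.39294 deg C/km * 1.0 = 25.393 K/km
grad = 25.393 K/km


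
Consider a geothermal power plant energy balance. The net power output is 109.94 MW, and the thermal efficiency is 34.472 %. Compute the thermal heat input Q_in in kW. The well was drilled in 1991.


Q_in = W_net / (eta / 100)
Q_in = 109.94 / (34.472 / 100)
Q_in = 318.9255 MW
Convert: 318.9255 MW * 1000.0 = 3.1893e+05 kW
Q_in = 3.1893e+05 kW


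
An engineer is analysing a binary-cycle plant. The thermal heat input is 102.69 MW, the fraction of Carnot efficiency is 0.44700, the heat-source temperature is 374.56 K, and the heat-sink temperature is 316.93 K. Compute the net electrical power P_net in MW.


Step 1: eta = (1 - Tc/Th)*f = (1 - 316.93/374.56)*0.447 = 0.06877566
Step 2: P_net = eta * Q_in = 0.06877566 * 102.69 = 7.0626 MW
P_net = 7.0626 MW


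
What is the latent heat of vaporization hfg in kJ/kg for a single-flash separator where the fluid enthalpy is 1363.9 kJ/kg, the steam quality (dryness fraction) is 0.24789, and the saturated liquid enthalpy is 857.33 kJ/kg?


hfg = (h - hf) / x
hfg = (1363.9 - 857.33) / 0.24789
hfg = 2043.5 kJ/kg


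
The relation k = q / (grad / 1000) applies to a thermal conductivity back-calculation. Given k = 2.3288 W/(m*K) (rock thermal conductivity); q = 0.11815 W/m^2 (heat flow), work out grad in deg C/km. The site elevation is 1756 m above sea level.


grad = q / k * 1000
grad = 0.11815 / 2.3288 * 1000
grad = 50.734 deg C/km


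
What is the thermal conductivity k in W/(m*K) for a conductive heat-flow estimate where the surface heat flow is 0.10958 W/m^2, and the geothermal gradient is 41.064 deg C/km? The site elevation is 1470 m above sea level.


k = q * 1000 / grad
k = 0.10958 * 1000 / 41.064
k = 2.6685 W/(m*K)


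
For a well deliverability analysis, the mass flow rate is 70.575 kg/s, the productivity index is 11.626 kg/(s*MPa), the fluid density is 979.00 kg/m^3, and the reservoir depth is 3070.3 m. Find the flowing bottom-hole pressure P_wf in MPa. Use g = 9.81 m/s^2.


Step 1: P_i = rho*g*h/1e6 = 979.0*9.81*3070.3/1e6 = 29.48713 MPa
Step 2: P_wf = P_i - mdot/PI = 29.48713 - 70.575/11.626 = 23.417 MPa
P_wf = 23.417 MPa


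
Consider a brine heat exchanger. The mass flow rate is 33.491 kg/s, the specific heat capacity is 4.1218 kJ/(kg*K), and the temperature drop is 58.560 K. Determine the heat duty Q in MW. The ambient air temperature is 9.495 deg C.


Q = mdot * cp * dT / 1000
Q = 33.491 * 4.1218 * 58.560 / 1000
Q = 8.0838 MW


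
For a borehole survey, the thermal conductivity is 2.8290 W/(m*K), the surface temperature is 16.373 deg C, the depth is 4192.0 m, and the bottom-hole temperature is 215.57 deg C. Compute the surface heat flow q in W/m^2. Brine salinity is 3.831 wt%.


Step 1: grad = (T_d - T_surf)/d * 1000 = (215.57 - 16.373)/4192.0 * 1000 = 47.51837 deg C/km
Step 2: q = k * grad / 1000 = 2.829 * 47.51837 / 1000 = 0.13443 W/m^2
q = 0.13443 W/m^2


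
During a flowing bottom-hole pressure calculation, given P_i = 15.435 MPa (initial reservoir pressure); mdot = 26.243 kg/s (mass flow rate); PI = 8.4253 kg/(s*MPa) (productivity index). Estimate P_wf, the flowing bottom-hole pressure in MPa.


P_wf = P_i - mdot / PI
P_wf = 15.435 - 26.243 / 8.4253
P_wf = 12.320 MPa


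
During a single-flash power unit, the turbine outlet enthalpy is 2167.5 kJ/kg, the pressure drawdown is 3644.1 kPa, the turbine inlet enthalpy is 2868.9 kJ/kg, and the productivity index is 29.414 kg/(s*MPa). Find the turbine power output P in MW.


Step 1: mdot = PI * dP / 1000 = 29.414 * 3644.1 / 1000 = 107.1876 kg/s
Step 2: P = mdot*(h_in - h_out)/1000 = 107.1876*(2868.9 - 2167.5)/1000 = 75.181 MW
P = 75.181 MW


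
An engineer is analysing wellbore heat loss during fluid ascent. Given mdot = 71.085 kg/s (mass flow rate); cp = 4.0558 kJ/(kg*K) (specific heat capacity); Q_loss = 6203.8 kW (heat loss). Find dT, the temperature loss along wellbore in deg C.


dT = Q_loss / (mdot * cp)
dT = 6203.8 / (71.085 * 4.0558)
dT = 21.51807 K
Convert (temperature difference, 1 K = 1 deg C): 21.51807 K = 21.51807 deg C
dT = 21.518 deg C


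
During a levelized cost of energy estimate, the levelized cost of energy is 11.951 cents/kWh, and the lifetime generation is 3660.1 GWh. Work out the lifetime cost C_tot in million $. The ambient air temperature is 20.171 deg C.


C_tot = LCOE / 100 * E_tot
C_tot = 11.951 / 100 * 3660.1
C_tot = 437.42 million $


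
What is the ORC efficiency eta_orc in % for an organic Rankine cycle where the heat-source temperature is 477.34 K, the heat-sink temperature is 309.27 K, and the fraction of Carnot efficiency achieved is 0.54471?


eta_orc = (1 - Tc/Th) * f * 100
eta_orc = (1 - 309.27/477.34) * 0.54471 * 100
eta_orc = 19.179 %


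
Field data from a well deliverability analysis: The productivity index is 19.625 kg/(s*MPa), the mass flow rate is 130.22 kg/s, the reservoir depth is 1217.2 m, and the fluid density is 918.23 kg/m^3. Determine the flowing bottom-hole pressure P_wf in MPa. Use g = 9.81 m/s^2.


Step 1: P_i = rho*g*h/1e6 = 918.23*9.81*1217.2/1e6 = 10.96434 MPa
Step 2: P_wf = P_i - mdot/PI = 10.96434 - 130.22/19.625 = 4.3289 MPa
P_wf = 4.3289 MPa


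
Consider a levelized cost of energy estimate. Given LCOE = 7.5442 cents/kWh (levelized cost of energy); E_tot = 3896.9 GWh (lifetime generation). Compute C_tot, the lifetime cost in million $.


C_tot = LCOE / 100 * E_tot
C_tot = 7.5442 / 100 * 3896.9
C_tot = 293.99 million $


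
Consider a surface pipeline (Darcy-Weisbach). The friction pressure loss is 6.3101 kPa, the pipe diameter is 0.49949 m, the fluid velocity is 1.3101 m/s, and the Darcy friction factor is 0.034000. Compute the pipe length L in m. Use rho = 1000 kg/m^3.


L = dP*1000*D / (f*rho*vel^2/2)
L = 6.3101*1000*0.49949 / (0.034000*1000*1.3101^2/2)
L = 108.02 m


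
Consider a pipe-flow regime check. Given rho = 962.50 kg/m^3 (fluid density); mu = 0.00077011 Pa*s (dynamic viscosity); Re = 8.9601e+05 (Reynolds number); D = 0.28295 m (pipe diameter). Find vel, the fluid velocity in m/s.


vel = Re * mu / (rho * D)
vel = 8.9601e+05 * 0.00077011 / (962.50 * 0.28295)
vel = 2.5337 m/s


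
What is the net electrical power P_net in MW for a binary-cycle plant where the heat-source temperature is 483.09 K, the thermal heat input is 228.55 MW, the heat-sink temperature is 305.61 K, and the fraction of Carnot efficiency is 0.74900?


Step 1: eta = (1 - Tc/Th)*f = (1 - 305.61/483.09)*0.749 = 0.2751713
Step 2: P_net = eta * Q_in = 0.2751713 * 228.55 = 62.890 MW
P_net = 62.890 MW


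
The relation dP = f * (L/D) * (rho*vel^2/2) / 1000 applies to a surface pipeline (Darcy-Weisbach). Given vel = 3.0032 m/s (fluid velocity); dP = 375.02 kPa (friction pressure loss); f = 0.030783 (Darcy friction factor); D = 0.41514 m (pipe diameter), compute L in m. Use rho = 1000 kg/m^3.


L = dP*1000*D / (f*rho*vel^2/2)
L = 375.02*1000*0.41514 / (0.030783*1000*3.0032^2/2)
L = 1121.5 m


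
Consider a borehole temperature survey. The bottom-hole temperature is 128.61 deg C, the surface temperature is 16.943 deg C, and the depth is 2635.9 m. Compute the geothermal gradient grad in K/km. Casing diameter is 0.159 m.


grad = (T_d - T_surf) / d * 1000
grad = (128.61 - 16.943) / 2635.9 * 1000
grad = 42.36390 deg C/km
Convert: 42.36390 deg C/km * 1.0 = 42.364 K/km
grad = 42.364 K/km


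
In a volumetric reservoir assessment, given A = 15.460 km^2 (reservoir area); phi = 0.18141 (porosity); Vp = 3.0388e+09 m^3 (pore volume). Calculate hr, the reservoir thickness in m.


hr = Vp / (A * 1e6 * phi)
hr = 3.0388e+09 / (15.460 * 1e6 * 0.18141)
hr = 1083.5 m


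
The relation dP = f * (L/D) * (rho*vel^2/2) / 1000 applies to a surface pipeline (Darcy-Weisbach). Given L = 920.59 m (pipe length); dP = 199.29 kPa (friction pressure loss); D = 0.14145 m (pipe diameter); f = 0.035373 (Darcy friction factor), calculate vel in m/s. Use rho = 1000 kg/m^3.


vel = sqrt(dP*1000*2*D / (f*L*rho))
vel = sqrt(199.29*1000*2*0.14145 / (0.035373*920.59*1000))
vel = 1.3158 m/s


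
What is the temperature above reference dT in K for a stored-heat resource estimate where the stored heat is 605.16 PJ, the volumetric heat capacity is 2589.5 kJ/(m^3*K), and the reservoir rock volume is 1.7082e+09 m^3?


dT = Q_s * 1e12 / (Vr * rhoc)
dT = 605.16 * 1e12 / (1.7082e+09 * 2589.5)
dT = 136.81 K


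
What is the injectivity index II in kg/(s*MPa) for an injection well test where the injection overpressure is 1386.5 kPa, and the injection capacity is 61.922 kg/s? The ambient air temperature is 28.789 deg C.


II = mdot * 1000 / dP
II = 61.922 * 1000 / 1386.5
II = 44.661 kg/(s*MPa)
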